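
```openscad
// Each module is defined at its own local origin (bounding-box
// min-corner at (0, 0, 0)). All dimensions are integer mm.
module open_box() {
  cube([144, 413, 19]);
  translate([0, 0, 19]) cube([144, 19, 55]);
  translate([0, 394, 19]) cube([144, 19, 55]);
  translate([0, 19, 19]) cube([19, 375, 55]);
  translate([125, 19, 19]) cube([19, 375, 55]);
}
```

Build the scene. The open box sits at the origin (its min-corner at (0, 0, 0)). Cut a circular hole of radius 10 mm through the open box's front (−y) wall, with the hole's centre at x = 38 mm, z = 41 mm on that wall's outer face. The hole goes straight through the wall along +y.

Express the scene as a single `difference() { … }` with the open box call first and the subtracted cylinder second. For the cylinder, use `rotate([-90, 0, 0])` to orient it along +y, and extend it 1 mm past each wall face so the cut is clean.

difference() {
  open_box();
  translate([38, -1, 41]) rotate([-90, 0, 0]) cylinder(h = 21, r = 10);
}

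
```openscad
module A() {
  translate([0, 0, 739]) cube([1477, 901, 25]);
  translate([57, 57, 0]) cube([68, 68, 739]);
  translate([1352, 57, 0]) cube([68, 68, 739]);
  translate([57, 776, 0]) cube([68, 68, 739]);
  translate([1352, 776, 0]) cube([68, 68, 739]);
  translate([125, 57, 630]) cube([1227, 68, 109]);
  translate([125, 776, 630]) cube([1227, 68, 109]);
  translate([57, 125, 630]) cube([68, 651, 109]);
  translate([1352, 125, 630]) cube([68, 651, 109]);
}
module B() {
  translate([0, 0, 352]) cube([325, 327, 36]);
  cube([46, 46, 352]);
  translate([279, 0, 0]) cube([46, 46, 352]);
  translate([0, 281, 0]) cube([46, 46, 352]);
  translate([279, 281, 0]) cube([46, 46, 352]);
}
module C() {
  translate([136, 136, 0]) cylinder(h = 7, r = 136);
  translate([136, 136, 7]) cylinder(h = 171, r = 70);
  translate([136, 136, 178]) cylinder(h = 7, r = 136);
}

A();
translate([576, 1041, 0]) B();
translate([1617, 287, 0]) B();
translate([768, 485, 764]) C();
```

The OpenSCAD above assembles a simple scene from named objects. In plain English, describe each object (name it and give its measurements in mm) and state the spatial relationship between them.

A is a rectangular dining table. The top is 1477×901×25 mm with its upper surface at z = 764 mm. It stands on four 68×68 mm square legs, each inset 57 mm from the nearest pair of top edges, running from the floor to the underside of the top. Four apron rails, 68 mm thick and 109 mm tall, run between adjacent legs with their top edges flush with the underside of the top and their outer faces flush with the legs' outer faces.

B is a four-legged stool. The seat is 325×327 mm, 36 mm thick, top at z = 388 mm. It stands on four square legs, each 46×46 mm in cross-section, from z = 0 to the seat underside, each flush with a corner of the seat.

C is a spool: two coaxial disc flanges of radius 136 mm and thickness 7 mm, joined by a core cylinder of radius 70 mm and height 171 mm. The lower flange rests on z = 0 and the three cylinders share a vertical axis.

Two stools sit around the table at the +y, +x sides. The spool is on top of the table.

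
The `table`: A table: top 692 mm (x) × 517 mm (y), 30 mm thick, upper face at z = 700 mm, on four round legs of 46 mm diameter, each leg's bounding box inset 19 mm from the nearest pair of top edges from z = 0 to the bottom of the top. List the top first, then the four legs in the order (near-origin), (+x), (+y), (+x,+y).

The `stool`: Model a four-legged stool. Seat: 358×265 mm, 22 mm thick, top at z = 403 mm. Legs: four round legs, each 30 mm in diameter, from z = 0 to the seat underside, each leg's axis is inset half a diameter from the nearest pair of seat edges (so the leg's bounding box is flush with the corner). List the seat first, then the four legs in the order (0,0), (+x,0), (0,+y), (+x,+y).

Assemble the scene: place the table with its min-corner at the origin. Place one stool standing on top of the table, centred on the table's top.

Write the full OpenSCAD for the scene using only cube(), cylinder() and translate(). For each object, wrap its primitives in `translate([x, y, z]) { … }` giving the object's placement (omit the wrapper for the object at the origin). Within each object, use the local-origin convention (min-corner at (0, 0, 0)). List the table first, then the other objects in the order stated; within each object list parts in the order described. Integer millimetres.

translate([0, 0, 670]) cube([692, 517, 30]);
translate([42, 42, 0]) cylinder(h = 670, r = 23);
translate([650, 42, 0]) cylinder(h = 670, r = 23);
translate([42, 475, 0]) cylinder(h = 670, r = 23);
translate([650, 475, 0]) cylinder(h = 670, r = 23);
translate([167, 126, 700]) {
  translate([0, 0, 381]) cube([358, 265, 22]);
  translate([15, 15, 0]) cylinder(h = 381, r = 15);
  translate([343, 15, 0]) cylinder(h = 381, r = 15);
  translate([15, 250, 0]) cylinder(h = 381, r = 15);
  translate([343, 250, 0]) cylinder(h = 381, r = 15);
}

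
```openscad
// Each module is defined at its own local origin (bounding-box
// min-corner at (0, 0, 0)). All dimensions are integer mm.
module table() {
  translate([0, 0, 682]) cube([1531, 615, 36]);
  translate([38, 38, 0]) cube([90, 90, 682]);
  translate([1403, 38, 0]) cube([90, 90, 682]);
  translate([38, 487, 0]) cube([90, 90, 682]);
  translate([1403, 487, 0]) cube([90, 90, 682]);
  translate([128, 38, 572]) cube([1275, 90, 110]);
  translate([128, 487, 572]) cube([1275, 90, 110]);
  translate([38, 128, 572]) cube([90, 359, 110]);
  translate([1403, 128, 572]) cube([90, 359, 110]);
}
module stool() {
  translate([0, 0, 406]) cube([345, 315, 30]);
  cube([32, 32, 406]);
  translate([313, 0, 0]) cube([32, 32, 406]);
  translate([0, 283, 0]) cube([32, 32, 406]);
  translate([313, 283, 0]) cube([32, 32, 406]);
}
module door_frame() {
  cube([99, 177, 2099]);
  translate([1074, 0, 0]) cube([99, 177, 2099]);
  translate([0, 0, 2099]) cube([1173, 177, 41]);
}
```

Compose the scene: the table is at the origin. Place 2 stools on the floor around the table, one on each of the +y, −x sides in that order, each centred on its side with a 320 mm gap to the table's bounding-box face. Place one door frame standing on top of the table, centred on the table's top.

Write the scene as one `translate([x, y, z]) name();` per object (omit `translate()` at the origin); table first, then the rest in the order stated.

table();
translate([593, 935, 0]) stool();
translate([-665, 150, 0]) stool();
translate([179, 219, 718]) door_frame();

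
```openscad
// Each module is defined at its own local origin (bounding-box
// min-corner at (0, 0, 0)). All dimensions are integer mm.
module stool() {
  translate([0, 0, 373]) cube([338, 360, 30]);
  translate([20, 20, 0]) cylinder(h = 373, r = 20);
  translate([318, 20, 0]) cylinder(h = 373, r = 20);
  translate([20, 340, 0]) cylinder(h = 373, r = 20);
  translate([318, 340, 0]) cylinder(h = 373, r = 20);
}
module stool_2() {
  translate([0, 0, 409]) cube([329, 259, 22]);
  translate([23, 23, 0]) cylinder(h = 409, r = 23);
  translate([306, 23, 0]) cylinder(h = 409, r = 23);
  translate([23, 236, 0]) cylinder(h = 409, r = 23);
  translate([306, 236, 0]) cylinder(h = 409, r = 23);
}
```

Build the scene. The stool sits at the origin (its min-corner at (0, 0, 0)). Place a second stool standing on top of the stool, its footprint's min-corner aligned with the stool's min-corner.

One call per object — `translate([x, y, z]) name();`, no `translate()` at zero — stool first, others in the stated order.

stool();
translate([0, 0, 403]) stool_2();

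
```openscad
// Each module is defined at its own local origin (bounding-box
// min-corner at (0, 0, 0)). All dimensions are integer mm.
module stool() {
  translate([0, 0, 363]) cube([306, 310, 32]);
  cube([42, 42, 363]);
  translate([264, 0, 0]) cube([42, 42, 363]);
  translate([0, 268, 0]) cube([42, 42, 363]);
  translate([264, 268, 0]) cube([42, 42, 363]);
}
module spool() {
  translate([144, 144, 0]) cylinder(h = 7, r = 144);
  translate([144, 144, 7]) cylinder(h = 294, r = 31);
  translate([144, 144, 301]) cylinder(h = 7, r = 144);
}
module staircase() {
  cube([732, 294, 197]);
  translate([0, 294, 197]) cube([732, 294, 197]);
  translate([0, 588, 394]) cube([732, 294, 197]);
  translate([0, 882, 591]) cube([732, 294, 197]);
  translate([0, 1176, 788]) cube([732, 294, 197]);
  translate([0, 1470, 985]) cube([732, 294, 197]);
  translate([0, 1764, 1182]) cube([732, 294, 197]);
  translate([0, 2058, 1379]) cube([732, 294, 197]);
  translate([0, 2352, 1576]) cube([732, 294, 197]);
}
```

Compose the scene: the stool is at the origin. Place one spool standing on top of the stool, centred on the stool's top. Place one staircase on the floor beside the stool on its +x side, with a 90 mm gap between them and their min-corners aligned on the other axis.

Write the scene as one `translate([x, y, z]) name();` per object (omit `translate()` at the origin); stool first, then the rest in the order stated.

stool();
translate([9, 11, 395]) spool();
translate([396, 0, 0]) staircase();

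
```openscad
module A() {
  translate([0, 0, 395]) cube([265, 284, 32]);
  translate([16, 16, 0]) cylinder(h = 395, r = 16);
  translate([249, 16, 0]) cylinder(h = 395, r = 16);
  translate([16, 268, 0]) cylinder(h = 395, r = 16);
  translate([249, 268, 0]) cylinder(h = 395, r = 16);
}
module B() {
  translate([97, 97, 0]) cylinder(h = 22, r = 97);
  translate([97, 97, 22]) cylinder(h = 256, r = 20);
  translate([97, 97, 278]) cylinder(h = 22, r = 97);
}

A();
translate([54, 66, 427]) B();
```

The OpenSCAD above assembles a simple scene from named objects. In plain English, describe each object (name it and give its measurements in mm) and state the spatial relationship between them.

A is a four-legged stool. The seat is a 265×284×32 mm slab whose top surface is at z = 427 mm; four round legs, each 32 mm in diameter, run from the floor (z = 0) to the underside of the seat, each leg's axis is inset half a diameter from the nearest pair of seat edges (so the leg's bounding box is flush with the corner).

B is a spool: two coaxial disc flanges of radius 97 mm and thickness 22 mm, joined by a core cylinder of radius 20 mm and height 256 mm. The lower flange rests on z = 0 and the three cylinders share a vertical axis.

The spool is on top of the stool.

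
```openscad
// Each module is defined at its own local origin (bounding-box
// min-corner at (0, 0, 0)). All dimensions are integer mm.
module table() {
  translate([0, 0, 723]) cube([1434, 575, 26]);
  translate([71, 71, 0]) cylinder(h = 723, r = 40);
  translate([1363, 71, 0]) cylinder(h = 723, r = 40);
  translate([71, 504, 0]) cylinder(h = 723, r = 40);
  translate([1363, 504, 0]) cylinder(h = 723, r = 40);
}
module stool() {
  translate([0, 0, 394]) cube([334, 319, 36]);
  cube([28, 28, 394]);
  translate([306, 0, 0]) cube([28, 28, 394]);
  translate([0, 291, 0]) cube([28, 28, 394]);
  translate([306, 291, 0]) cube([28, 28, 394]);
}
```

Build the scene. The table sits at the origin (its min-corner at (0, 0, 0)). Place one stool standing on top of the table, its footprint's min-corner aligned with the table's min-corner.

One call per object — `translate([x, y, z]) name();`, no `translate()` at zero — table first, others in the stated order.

table();
translate([0, 0, 749]) stool();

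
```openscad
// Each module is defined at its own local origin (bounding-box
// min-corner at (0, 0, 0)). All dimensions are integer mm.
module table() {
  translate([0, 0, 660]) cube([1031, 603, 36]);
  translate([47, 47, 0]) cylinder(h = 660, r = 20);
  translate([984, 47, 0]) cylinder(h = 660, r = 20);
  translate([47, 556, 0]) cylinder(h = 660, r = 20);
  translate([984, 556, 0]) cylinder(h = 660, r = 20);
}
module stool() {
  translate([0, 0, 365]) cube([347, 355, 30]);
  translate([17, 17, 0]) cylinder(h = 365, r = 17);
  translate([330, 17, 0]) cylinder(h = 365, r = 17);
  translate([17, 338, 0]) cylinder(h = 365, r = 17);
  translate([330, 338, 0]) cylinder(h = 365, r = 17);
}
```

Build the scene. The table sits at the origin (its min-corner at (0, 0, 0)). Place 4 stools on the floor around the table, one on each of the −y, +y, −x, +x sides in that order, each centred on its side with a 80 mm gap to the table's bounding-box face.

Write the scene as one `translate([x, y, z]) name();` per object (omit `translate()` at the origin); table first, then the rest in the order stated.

table();
translate([342, -435, 0]) stool();
translate([342, 683, 0]) stool();
translate([-427, 124, 0]) stool();
translate([1111, 124, 0]) stool();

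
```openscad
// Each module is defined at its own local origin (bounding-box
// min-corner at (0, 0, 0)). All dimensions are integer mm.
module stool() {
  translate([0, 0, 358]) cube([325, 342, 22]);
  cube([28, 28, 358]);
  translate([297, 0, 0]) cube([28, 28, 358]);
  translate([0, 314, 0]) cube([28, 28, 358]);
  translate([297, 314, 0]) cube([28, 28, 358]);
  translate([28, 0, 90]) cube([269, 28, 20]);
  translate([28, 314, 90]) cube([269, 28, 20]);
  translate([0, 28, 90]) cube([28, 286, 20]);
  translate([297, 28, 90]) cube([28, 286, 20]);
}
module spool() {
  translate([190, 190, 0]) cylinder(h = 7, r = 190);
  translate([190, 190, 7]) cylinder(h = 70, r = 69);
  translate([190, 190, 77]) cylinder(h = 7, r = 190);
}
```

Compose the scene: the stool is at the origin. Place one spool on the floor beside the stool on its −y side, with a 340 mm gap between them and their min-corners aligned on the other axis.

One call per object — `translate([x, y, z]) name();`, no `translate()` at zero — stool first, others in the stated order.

stool();
translate([0, -720, 0]) spool();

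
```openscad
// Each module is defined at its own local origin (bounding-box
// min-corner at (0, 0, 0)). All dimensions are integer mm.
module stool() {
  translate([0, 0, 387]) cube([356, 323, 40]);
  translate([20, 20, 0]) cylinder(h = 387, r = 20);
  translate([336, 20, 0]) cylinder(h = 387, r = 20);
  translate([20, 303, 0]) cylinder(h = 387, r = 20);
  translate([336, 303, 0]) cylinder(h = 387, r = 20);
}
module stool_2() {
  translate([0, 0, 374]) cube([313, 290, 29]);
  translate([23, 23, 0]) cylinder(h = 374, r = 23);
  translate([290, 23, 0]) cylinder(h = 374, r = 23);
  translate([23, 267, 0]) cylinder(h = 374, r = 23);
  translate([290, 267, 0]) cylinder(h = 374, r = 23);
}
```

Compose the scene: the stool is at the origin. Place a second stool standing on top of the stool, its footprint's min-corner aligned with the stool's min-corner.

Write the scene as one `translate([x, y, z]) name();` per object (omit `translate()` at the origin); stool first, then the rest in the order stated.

stool();
translate([0, 0, 427]) stool_2();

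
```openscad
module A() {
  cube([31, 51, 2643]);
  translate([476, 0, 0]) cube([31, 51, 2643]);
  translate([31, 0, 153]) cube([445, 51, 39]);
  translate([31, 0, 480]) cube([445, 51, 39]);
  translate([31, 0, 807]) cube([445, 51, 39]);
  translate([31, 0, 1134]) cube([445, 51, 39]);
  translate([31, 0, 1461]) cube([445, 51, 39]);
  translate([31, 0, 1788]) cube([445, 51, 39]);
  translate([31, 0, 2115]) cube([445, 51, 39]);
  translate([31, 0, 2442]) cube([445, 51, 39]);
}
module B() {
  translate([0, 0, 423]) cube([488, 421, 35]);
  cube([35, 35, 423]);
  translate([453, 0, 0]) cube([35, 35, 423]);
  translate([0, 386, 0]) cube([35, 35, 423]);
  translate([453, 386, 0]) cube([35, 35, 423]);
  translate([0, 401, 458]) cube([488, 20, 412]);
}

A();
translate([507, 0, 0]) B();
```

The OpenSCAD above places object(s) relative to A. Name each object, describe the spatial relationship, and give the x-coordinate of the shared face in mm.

The ladder's +x face and the chair's −x face are both at x = 507 mm.

A is a ladder. B is a chair. The chair is against the ladder's +x side, with their −y faces flush. The x-coordinate of the shared face is 507 mm.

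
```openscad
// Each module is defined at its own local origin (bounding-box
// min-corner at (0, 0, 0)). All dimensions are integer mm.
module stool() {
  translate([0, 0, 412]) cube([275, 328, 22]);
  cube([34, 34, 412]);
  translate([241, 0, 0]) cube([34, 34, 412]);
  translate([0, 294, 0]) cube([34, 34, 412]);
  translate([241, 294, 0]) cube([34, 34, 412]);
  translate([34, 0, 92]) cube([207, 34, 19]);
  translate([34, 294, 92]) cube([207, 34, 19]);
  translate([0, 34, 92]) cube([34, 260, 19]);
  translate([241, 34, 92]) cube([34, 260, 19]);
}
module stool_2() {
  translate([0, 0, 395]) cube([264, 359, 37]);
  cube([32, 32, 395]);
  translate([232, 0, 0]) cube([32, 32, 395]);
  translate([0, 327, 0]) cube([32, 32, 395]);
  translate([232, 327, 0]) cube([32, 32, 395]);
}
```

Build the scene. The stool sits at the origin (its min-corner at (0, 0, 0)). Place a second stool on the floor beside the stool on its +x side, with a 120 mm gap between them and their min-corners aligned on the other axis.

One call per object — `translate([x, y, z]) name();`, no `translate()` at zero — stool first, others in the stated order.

stool();
translate([395, 0, 0]) stool_2();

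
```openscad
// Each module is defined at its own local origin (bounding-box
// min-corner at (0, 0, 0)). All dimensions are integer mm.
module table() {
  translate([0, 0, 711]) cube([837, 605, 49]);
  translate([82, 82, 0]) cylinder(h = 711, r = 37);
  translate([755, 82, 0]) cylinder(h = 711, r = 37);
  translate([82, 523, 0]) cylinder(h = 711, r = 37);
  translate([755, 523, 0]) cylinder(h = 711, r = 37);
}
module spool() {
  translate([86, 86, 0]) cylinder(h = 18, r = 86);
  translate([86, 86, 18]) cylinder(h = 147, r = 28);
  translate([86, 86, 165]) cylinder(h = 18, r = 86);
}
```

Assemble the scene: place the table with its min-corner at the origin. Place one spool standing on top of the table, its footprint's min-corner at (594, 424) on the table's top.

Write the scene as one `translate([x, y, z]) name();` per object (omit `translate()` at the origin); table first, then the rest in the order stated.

table();
translate([594, 424, 760]) spool();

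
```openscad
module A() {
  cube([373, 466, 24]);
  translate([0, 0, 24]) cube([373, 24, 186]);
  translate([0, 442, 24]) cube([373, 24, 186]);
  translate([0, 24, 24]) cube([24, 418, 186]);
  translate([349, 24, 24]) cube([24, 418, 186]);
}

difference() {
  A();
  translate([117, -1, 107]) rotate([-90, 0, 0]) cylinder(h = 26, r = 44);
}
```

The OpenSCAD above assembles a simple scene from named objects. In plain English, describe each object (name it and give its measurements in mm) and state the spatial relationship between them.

A is an open storage box with external size 373×466×210 mm and wall thickness 24 mm (the base is also 24 mm thick). The base covers the whole footprint; the four walls stand on the base, with the y-facing walls full-width and the x-facing walls fitting between their inner faces.

The open box has a circular hole of radius 44 mm through its front wall, centred at (x = 117, z = 107).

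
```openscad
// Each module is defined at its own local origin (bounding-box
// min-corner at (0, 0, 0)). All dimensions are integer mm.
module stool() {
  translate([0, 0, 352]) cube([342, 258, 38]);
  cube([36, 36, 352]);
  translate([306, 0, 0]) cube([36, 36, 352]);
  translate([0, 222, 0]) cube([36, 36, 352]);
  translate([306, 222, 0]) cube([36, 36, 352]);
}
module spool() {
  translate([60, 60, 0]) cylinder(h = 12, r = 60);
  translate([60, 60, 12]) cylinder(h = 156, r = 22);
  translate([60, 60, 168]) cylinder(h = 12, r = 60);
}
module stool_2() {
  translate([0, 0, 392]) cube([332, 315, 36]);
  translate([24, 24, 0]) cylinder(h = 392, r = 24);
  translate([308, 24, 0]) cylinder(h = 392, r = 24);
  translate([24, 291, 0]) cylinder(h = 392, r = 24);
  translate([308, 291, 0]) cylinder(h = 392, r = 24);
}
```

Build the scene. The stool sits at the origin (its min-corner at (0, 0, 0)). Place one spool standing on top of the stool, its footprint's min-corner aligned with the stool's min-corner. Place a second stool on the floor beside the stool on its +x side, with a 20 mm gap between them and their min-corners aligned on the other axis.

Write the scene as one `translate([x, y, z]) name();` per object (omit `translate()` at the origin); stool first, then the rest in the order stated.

stool();
translate([0, 0, 390]) spool();
translate([362, 0, 0]) stool_2();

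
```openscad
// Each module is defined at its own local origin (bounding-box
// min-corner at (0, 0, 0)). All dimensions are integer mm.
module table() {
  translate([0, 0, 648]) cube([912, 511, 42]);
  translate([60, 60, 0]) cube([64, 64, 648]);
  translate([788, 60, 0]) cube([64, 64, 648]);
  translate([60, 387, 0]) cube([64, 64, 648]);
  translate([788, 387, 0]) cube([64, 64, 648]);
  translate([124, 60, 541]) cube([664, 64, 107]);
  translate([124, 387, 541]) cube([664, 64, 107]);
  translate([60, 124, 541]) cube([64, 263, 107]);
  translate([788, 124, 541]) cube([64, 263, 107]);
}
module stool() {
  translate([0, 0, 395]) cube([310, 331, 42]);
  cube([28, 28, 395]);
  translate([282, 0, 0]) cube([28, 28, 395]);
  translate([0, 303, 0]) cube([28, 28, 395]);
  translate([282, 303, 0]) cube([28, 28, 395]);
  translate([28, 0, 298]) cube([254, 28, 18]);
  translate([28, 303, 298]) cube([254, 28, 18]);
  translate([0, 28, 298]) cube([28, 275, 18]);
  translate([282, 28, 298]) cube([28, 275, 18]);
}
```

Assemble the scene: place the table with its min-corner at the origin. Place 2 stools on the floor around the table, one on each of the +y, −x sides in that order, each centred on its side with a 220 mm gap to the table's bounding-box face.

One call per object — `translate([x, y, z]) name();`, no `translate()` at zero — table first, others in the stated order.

table();
translate([301, 731, 0]) stool();
translate([-530, 90, 0]) stool();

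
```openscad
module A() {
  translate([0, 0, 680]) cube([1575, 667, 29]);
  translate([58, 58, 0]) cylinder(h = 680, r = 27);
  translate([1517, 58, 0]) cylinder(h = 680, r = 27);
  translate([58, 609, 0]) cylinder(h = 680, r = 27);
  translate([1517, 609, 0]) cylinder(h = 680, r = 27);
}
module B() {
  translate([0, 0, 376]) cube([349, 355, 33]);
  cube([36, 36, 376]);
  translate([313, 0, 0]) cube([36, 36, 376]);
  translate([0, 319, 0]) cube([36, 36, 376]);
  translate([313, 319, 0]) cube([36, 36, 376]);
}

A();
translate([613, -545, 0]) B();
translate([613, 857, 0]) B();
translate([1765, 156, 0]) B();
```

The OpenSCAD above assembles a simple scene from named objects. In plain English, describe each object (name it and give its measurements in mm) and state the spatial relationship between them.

A is a table with a 1575×667 mm rectangular top, 29 mm thick, top surface at z = 709 mm, supported by four round legs of 54 mm diameter, each leg's bounding box inset 31 mm from the nearest pair of top edges, running from the floor.

B is a four-legged stool. The seat is 349×355 mm, 33 mm thick, top at z = 409 mm. It stands on four square legs, each 36×36 mm in cross-section, from z = 0 to the seat underside, each flush with a corner of the seat.

Three stools sit around the table at the −y, +y, +x sides.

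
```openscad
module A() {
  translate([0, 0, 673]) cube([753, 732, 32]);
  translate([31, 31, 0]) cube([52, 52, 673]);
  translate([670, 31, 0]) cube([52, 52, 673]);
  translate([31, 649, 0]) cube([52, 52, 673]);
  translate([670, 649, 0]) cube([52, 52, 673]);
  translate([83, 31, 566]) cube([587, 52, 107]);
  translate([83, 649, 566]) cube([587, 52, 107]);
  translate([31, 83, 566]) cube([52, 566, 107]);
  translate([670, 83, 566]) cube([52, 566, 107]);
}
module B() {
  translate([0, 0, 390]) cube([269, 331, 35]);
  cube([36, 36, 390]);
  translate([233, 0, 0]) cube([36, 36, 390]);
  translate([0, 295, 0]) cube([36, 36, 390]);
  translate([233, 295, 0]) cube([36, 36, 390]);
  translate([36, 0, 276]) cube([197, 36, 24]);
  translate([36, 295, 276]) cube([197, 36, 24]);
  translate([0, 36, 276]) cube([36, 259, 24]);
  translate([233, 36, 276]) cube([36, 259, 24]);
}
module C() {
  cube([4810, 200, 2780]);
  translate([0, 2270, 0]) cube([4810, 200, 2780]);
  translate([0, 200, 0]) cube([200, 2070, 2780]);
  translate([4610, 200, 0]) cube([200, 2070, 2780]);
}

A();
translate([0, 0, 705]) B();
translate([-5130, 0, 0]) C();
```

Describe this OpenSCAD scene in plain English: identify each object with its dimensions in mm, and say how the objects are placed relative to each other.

A is a table with a 753×732 mm rectangular top, 32 mm thick, top surface at z = 705 mm, supported by four 52×52 mm square legs, each inset 31 mm from the nearest pair of top edges, running from the floor. Four apron rails, 52 mm thick and 107 mm tall, run between adjacent legs with their top edges flush with the underside of the top and their outer faces flush with the legs' outer faces.

B is a four-legged stool. The seat is 269×331 mm, 35 mm thick, top at z = 425 mm. It stands on four square legs, each 36×36 mm in cross-section, from z = 0 to the seat underside, each flush with a corner of the seat. Four stretchers, 36 mm wide and 24 mm tall, connect adjacent legs with their undersides at z = 276 mm, each running between the inner faces of the legs it joins and aligned with the legs' outer faces on the other axis.

C is a box-shaped house frame (walls only): outside footprint 4810×2470 mm, wall height 2780 mm, wall thickness 200 mm. The two y-facing walls run the full x-width; the two x-facing walls fit between the inner faces of the y-facing walls.

The stool is on top of the table. The house frame is on the floor beside the table on its −x side.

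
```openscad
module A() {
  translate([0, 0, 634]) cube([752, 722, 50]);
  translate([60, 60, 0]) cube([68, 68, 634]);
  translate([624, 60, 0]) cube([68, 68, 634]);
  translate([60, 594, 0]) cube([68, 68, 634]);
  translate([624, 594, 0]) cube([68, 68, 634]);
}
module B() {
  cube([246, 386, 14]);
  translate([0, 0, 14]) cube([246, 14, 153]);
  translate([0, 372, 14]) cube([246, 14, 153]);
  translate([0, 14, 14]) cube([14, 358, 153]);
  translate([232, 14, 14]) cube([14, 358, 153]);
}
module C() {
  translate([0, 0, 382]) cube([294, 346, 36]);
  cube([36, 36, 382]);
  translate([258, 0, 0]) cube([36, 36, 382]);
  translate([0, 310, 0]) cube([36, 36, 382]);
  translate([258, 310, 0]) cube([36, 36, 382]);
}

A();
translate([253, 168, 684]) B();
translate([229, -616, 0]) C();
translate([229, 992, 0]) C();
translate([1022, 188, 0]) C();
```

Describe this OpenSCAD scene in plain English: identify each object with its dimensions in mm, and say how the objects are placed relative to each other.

A is a rectangular dining table. The top is 752×722×50 mm with its upper surface at z = 684 mm. It stands on four 68×68 mm square legs, each inset 60 mm from the nearest pair of top edges, running from the floor to the underside of the top.

B is an open-topped rectangular box: outside dimensions 246×386×167 mm, with a uniform wall and base thickness of 14 mm. The base is a full 246×386 slab on the floor; four walls sit on top of the base. The front and back walls (the −y and +y sides) span the full width; the two side walls fit between them.

C is a four-legged stool. The seat is 294×346 mm, 36 mm thick, top at z = 418 mm. It stands on four square legs, each 36×36 mm in cross-section, from z = 0 to the seat underside, each flush with a corner of the seat.

The open box is on top of the table, centred. Three stools sit around the table at the −y, +y, +x sides.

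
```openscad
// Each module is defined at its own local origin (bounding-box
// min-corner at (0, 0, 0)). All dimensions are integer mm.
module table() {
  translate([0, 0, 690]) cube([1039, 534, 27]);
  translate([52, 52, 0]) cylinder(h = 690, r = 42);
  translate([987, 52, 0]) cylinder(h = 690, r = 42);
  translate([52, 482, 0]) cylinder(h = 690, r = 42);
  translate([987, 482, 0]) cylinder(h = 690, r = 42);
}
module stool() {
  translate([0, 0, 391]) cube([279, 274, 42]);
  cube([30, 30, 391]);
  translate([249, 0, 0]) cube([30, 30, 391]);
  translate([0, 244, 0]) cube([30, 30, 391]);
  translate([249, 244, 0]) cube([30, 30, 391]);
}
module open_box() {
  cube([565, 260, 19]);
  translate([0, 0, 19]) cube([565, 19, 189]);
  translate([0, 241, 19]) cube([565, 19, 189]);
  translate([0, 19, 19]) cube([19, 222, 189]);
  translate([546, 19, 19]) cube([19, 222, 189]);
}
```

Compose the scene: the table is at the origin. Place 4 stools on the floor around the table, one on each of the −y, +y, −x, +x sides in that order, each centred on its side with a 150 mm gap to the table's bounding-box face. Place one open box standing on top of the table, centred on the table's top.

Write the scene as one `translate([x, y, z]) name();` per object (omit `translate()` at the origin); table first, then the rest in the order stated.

table();
translate([380, -424, 0]) stool();
translate([380, 684, 0]) stool();
translate([-429, 130, 0]) stool();
translate([1189, 130, 0]) stool();
translate([237, 137, 717]) open_box();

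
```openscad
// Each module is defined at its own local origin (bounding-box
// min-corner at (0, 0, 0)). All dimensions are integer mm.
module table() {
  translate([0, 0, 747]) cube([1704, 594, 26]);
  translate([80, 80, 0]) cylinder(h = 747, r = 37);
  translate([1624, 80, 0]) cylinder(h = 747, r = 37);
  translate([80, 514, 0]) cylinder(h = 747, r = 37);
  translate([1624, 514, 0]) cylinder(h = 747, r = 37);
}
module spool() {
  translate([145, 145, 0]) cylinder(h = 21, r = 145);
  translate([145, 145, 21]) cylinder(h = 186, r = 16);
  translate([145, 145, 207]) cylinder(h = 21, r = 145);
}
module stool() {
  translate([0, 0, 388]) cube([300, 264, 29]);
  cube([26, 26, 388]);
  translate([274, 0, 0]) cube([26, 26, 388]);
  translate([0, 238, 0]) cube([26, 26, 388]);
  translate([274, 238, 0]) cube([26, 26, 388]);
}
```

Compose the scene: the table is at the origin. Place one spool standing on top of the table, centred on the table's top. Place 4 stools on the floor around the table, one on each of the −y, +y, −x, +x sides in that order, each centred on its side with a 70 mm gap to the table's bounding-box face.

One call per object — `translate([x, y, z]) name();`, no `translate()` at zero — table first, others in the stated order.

table();
translate([707, 152, 773]) spool();
translate([702, -334, 0]) stool();
translate([702, 664, 0]) stool();
translate([-370, 165, 0]) stool();
translate([1774, 165, 0]) stool();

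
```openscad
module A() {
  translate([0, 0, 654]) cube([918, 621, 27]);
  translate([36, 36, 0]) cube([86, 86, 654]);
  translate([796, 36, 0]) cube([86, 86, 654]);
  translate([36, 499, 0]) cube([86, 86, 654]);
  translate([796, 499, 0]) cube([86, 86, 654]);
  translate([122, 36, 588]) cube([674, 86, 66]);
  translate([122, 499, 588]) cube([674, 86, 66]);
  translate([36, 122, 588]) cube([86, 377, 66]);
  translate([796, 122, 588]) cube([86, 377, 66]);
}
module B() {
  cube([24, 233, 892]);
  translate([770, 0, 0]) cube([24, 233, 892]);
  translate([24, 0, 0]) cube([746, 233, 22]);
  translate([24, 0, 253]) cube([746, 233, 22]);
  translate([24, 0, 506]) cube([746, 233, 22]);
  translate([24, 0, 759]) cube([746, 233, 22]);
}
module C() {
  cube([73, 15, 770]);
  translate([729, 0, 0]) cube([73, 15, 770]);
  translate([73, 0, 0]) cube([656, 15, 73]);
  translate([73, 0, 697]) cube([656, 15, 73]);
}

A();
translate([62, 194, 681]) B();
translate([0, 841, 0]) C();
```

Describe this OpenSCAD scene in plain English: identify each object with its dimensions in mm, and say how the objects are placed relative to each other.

A is a rectangular dining table. The top is 918×621×27 mm with its upper surface at z = 681 mm. It stands on four 86×86 mm square legs, each inset 36 mm from the nearest pair of top edges, running from the floor to the underside of the top. Four apron rails, 86 mm thick and 66 mm tall, run between adjacent legs with their top edges flush with the underside of the top and their outer faces flush with the legs' outer faces.

B is a bookshelf 794 mm wide overall, 233 mm deep and 892 mm tall. The two sides are 24 mm thick vertical panels. 4 horizontal shelves of 22 mm thickness span between the inner faces of the sides; the lowest shelf sits on the floor and shelves are stacked with a clear vertical gap of 231 mm between each pair.

C is a picture frame with a 656×624 mm rectangular opening (x by z) and a uniform 73 mm border on every side. Frame depth is 15 mm along y. It is built from two vertical stiles running the full outside height and two horizontal rails spanning the gap between the stiles.

The bookshelf is on top of the table, centred. The picture frame is on the floor beside the table on its +y side.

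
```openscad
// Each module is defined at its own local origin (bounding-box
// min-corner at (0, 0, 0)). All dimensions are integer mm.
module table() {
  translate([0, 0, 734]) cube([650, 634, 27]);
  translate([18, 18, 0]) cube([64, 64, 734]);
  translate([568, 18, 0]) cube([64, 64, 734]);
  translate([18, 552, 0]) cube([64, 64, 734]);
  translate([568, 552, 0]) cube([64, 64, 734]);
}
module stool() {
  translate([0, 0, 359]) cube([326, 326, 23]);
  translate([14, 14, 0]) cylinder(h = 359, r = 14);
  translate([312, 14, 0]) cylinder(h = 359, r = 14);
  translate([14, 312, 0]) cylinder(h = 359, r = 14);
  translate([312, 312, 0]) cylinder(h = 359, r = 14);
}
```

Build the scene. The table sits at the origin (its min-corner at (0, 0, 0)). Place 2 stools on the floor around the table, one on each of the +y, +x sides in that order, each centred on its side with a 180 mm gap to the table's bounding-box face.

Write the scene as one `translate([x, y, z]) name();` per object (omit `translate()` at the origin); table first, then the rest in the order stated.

table();
translate([162, 814, 0]) stool();
translate([830, 154, 0]) stool();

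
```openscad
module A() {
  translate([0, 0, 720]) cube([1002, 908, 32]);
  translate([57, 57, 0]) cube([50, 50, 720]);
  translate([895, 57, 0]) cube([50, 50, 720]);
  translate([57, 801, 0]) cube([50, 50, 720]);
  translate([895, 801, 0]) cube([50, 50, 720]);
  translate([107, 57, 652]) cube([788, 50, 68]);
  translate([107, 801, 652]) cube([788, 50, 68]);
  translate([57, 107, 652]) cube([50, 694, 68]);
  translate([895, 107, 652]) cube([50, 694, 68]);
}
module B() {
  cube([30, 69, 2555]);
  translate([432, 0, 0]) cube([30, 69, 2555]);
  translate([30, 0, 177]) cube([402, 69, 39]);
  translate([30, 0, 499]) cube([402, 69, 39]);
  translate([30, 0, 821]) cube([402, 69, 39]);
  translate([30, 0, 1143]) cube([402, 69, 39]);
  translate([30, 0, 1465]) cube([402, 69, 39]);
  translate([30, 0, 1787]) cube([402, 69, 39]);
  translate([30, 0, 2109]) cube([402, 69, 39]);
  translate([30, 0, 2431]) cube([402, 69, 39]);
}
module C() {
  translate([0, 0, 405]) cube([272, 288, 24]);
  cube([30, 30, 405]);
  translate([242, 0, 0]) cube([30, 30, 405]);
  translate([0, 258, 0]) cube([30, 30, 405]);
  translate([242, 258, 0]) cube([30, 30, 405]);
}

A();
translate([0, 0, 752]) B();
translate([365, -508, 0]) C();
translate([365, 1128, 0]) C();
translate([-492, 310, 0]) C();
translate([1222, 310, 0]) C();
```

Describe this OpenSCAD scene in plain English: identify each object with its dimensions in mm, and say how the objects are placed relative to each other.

A is a table: top 1002 mm (x) × 908 mm (y), 32 mm thick, upper face at z = 752 mm, on four 50×50 mm square legs, each inset 57 mm from the nearest pair of top edges, running from z = 0 to the bottom of the top. Four apron rails, 50 mm thick and 68 mm tall, run between adjacent legs with their top edges flush with the underside of the top and their outer faces flush with the legs' outer faces.

B is a straight ladder. Two 30×69 mm vertical rails, 2555 mm tall, stand 462 mm apart (outside-to-outside) with their front faces coplanar on the −y side. 8 rungs, each 69 mm deep and 39 mm tall, span between the inner faces of the rails, front faces flush with the rails. The lowest rung's underside is at z = 177 mm and rungs are spaced 322 mm apart (underside to underside).

C is a four-legged stool. The seat is a 272×288×24 mm slab whose top surface is at z = 429 mm; four square legs, each 30×30 mm in cross-section, run from the floor (z = 0) to the underside of the seat, each flush with a corner of the seat.

The ladder is on top of the table. Four stools sit around the table at the −y, +y, −x, +x sides.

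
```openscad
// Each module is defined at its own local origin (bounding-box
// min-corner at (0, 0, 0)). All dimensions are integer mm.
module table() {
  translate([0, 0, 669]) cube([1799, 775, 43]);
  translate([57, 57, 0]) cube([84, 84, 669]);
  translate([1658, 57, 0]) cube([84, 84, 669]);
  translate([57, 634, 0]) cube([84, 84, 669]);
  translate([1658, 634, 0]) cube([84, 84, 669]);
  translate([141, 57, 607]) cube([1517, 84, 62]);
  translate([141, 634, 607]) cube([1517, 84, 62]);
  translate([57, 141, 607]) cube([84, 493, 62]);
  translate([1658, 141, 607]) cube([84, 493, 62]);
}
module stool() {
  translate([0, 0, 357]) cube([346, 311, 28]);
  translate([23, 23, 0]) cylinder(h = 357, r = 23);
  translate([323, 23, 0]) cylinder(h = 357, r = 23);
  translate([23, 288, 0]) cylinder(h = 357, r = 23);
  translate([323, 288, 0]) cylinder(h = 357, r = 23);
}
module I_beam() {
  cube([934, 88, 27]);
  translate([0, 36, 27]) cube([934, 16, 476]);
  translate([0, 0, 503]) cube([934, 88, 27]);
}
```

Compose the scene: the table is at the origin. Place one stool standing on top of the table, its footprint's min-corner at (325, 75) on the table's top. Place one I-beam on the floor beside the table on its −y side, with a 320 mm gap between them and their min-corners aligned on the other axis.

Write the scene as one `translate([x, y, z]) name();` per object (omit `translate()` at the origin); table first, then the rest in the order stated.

table();
translate([325, 75, 712]) stool();
translate([0, -408, 0]) I_beam();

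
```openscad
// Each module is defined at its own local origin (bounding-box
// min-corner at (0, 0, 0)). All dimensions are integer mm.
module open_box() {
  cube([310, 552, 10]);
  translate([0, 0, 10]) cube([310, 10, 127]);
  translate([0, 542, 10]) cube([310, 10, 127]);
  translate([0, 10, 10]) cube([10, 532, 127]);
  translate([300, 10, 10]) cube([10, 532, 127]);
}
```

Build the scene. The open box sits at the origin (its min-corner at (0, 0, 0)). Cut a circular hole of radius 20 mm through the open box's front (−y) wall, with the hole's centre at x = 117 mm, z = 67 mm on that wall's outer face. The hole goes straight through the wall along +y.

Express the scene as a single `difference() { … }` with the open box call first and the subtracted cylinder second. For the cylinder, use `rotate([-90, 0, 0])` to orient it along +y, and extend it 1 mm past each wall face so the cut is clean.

difference() {
  open_box();
  translate([117, -1, 67]) rotate([-90, 0, 0]) cylinder(h = 12, r = 20);
}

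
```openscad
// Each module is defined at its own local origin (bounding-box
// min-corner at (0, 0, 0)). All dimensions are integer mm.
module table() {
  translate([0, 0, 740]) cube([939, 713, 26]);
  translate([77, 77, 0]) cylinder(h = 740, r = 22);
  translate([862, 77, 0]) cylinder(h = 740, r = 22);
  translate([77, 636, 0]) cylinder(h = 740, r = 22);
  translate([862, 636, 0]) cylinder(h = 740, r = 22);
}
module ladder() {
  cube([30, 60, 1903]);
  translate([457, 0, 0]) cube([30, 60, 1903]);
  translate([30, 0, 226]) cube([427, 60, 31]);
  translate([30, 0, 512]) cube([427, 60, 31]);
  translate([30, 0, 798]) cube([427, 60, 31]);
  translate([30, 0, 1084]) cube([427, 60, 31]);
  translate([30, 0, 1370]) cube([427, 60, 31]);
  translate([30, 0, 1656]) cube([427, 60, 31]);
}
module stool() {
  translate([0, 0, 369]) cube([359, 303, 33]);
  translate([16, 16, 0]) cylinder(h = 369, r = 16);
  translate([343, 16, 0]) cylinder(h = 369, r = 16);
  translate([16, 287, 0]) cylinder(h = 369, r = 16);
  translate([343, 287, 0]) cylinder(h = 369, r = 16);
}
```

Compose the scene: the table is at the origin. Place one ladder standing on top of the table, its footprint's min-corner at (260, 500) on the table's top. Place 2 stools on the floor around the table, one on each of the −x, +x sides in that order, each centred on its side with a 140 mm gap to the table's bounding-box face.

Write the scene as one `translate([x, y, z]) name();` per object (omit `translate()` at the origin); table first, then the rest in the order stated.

table();
translate([260, 500, 766]) ladder();
translate([-499, 205, 0]) stool();
translate([1079, 205, 0]) stool();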